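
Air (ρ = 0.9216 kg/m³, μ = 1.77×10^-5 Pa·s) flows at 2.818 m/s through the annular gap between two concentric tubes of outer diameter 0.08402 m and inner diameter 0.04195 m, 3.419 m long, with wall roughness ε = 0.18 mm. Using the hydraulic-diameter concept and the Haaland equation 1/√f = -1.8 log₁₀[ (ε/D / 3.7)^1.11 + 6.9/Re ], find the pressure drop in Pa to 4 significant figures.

ΔP ≈ 11.89 Pa

Hydraulic diameter D_h = 4A/P = D_o - D_i = 0.08402 - 0.04195 = 0.04207 m.
Re = ρVD_h/μ = 0.9216·2.818·0.04207/1.77e-05 = 6173.
ε/D_h = 0.00018/0.04207 = 0.00428; Haaland gives 1/√f = -1.8 log₁₀[0.00055+0.00112] = 5, so f = 0.03999.
ΔP = f(L/D_h)(ρV²/2) = 0.03999·3.419/0.04207·3.659 = 11.89 Pa.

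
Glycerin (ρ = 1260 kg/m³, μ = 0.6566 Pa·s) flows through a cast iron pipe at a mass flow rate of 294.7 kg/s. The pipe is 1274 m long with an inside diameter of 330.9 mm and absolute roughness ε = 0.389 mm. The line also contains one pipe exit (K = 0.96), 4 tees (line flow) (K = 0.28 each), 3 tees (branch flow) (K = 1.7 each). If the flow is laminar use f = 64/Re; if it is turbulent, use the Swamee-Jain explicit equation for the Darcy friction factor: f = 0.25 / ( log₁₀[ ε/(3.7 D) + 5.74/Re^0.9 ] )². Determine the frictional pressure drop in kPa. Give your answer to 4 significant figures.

A = πD²/4 = π(0.3309)²/4 = 0.086 m²; mean velocity V = ṁ/(ρA) = 294.7/(1260 · 0.086) = 2.72 m/s.
Reynolds number Re = ρVD/μ = 1260 · 2.72 · 0.3309 / 0.657 = 1727.
Re < 2300 → laminar flow, so f = 64/Re = 64/1727 = 0.03706 (the turbulent correlation is not needed).
Total minor-loss coefficient ΣK = 1·0.96 + 4·0.28 + 3·1.7 = 7.18.
ΔP = [f·L/D + ΣK]·(ρV²/2) = [0.03706·1274/0.3309 + 7.18]·(1260·2.72²/2) = [142.7 + 7.18]·4660 = 6.984e+05 Pa.
ΔP = 6.984e+05 Pa = 698.4 kPa.

ΔP ≈ 698.4 kPa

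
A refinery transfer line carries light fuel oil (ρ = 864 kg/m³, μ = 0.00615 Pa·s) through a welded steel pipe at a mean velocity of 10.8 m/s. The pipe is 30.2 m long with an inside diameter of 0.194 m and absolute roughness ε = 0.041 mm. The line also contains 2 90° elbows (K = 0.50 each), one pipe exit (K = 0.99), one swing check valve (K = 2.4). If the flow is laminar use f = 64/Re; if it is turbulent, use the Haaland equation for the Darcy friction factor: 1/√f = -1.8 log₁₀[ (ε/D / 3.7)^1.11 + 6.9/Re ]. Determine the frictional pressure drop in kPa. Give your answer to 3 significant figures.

ΔP ≈ 348 kPa

Reynolds number Re = ρVD/μ = 864 · 10.8 · 0.194 / 0.00615 = 2.944e+05.
Re > 4000 → turbulent. Relative roughness ε/D = 4.1e-05/0.194 = 0.000211. Haaland: 1/√f = -1.8 log₁₀[(0.000211/3.7)^1.11 + 6.9/2.944e+05] = -1.8 log₁₀[1.95e-05 + 2.34e-05] = 7.861, so f = 0.01618.
Total minor-loss coefficient ΣK = 2·0.5 + 1·0.99 + 1·2.4 = 4.39.
ΔP = [f·L/D + ΣK]·(ρV²/2) = [0.01618·30.2/0.194 + 4.39]·(864·10.8²/2) = [2.519 + 4.39]·5.039e+04 = 3.481e+05 Pa.
ΔP = 3.481e+05 Pa = 348 kPa.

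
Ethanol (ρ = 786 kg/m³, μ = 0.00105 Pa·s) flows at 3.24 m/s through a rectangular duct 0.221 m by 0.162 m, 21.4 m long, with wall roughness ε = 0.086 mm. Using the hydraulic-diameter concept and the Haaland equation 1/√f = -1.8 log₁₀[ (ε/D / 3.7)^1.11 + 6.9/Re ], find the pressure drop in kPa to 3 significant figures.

ΔP ≈ 8.22 kPa

Hydraulic diameter D_h = 4A/P = 4·(0.221·0.162)/(2·(0.221+0.162)) = 0.1432/0.766 = 0.187 m.
Re = ρVD_h/μ = 786·3.24·0.187/0.00105 = 4.534e+05.
ε/D_h = 8.6e-05/0.187 = 0.00046; Haaland gives 1/√f = -1.8 log₁₀[4.62e-05+1.52e-05] = 7.581, so f = 0.0174.
ΔP = f(L/D_h)(ρV²/2) = 0.0174·21.4/0.187·4126 = 8218 Pa.
ΔP = 8.22 kPa.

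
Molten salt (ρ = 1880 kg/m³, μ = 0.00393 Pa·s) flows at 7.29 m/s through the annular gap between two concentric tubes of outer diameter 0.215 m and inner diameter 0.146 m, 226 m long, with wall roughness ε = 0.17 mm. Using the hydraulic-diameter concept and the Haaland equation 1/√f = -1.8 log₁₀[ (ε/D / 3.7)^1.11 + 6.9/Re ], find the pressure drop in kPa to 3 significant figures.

Hydraulic diameter D_h = 4A/P = D_o - D_i = 0.215 - 0.146 = 0.069 m.
Re = ρVD_h/μ = 1880·7.29·0.069/0.00393 = 2.406e+05.
ε/D_h = 0.00017/0.069 = 0.00246; Haaland gives 1/√f = -1.8 log₁₀[0.000298+2.87e-05] = 6.275, so f = 0.0254.
ΔP = f(L/D_h)(ρV²/2) = 0.0254·226/0.069·4.996e+04 = 4.155e+06 Pa.
ΔP = 4160 kPa.

ΔP ≈ 4160 kPa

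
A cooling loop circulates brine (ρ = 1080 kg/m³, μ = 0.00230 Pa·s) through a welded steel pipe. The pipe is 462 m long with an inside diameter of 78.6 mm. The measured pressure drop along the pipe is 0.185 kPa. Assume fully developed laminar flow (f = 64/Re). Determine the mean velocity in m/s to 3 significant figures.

For laminar flow, f = 64/Re with Re = ρVD/μ, so Darcy-Weisbach reduces to ΔP = 32μLV/D². Solving for V: V = ΔP·D²/(32μL) = 185·(0.0786)²/(32·0.0023·462) = 0.03361 m/s.
Check: Re = ρVD/μ = 1080·0.03361·0.0786/0.0023 = 1241 < 2300, so the laminar assumption holds.

V ≈ 0.0336 m/s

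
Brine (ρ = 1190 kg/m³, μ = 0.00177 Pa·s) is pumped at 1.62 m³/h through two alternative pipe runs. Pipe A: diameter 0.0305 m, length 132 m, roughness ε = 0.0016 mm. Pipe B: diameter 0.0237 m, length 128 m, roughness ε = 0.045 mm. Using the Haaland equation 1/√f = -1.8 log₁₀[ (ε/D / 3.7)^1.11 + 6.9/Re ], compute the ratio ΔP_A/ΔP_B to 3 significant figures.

Pipe A: V = Q/A = 0.00045/0.0007306 = 0.6159 m/s; Re = 1.263e+04; ε/D = 5.25e-05; Haaland → f = 0.02905; ΔP_A = f(L/D)(ρV²/2) = 2.838e+04 Pa.
Pipe B: V = Q/A = 0.00045/0.0004412 = 1.02 m/s; Re = 1.625e+04; ε/D = 0.0019; Haaland → f = 0.03035; ΔP_B = f(L/D)(ρV²/2) = 1.015e+05 Pa.
ΔP_A/ΔP_B = 2.838e+04/1.015e+05 = 0.280.

ΔP_A/ΔP_B ≈ 0.280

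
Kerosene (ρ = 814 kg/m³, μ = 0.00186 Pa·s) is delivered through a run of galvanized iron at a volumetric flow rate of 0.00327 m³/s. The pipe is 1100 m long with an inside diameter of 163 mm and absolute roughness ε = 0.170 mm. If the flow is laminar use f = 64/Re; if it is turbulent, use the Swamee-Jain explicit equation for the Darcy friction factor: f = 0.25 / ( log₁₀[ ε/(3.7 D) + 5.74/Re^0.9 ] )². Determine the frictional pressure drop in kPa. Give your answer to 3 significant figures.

ΔP ≈ 2.15 kPa

Cross-sectional area A = πD²/4 = π(0.163)²/4 = 0.02087 m²; mean velocity V = Q/A = 0.00327/0.02087 = 0.1567 m/s.
Reynolds number Re = ρVD/μ = 814 · 0.1567 · 0.163 / 0.00186 = 1.118e+04.
Re > 4000 → turbulent. Relative roughness ε/D = 0.00017/0.163 = 0.00104. Swamee-Jain: f = 0.25/(log₁₀[0.00104/3.7 + 5.74/1.118e+04^0.9])² = 0.25/(log₁₀[0.000282 + 0.0013])² = 0.25/(-2.8)² = 0.0319.
Darcy-Weisbach: ΔP = f(L/D)(ρV²/2) = 0.0319·(1100/0.163)·(814·0.1567²/2) = 0.0319·6748·9.994 = 2151 Pa.
ΔP = 2151 Pa = 2.15 kPa.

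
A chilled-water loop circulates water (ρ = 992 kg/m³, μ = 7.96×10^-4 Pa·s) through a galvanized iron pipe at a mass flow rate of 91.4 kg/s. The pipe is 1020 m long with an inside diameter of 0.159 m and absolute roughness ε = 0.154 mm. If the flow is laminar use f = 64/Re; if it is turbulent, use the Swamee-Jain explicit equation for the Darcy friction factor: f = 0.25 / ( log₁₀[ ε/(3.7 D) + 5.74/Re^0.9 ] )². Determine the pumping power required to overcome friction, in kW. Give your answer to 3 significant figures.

P ≈ 126 kW

A = πD²/4 = π(0.159)²/4 = 0.01986 m²; mean velocity V = ṁ/(ρA) = 91.4/(992 · 0.01986) = 4.64 m/s.
Reynolds number Re = ρVD/μ = 992 · 4.64 · 0.159 / 0.000796 = 9.195e+05.
Re > 4000 → turbulent. Relative roughness ε/D = 0.000154/0.159 = 0.000969. Swamee-Jain: f = 0.25/(log₁₀[0.000969/3.7 + 5.74/9.195e+05^0.9])² = 0.25/(log₁₀[0.000262 + 2.46e-05])² = 0.25/(-3.543)² = 0.01992.
Darcy-Weisbach: ΔP = f(L/D)(ρV²/2) = 0.01992·(1020/0.159)·(992·4.64²/2) = 0.01992·6415·1.068e+04 = 1.365e+06 Pa.
Q = ṁ/ρ = 91.4/992 = 0.09214 m³/s.
Pumping power P = QΔP = 0.09214·1.365e+06 = 125700 W = 126 kW.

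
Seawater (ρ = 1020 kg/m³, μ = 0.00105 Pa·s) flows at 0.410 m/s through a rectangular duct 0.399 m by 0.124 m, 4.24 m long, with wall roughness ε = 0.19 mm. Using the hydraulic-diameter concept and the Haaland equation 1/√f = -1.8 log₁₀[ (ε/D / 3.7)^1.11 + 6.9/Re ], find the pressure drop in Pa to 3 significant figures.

Hydraulic diameter D_h = 4A/P = 4·(0.399·0.124)/(2·(0.399+0.124)) = 0.1979/1.046 = 0.1892 m.
Re = ρVD_h/μ = 1020·0.41·0.1892/0.00105 = 7.536e+04.
ε/D_h = 0.00019/0.1892 = 0.001; Haaland gives 1/√f = -1.8 log₁₀[0.00011+9.16e-05] = 6.652, so f = 0.0226.
ΔP = f(L/D_h)(ρV²/2) = 0.0226·4.24/0.1892·85.73 = 43.42 Pa.

ΔP ≈ 43.4 Pa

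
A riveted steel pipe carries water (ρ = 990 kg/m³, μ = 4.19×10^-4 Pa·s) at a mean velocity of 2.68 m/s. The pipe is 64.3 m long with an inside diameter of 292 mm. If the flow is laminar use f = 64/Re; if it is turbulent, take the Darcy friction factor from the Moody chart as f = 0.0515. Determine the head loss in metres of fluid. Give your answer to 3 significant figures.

Reynolds number Re = ρVD/μ = 990 · 2.68 · 0.292 / 0.000419 = 1.849e+06.
Re > 4000 → turbulent; use the Moody-chart value f = 0.0515.
Darcy-Weisbach: ΔP = f(L/D)(ρV²/2) = 0.0515·(64.3/0.292)·(990·2.68²/2) = 0.0515·220.2·3555 = 4.032e+04 Pa.
Head loss h_f = ΔP/(ρg) = 4.032e+04/(990·9.81) = 4.15 m.

h_f ≈ 4.15 m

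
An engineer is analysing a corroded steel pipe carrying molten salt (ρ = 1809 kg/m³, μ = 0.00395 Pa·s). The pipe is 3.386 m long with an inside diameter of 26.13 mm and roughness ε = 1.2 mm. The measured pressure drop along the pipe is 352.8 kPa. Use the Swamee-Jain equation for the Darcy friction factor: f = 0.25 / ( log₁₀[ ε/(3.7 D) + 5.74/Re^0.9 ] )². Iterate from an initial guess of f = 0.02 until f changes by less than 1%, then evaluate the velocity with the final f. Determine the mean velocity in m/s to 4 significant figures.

V ≈ 6.587 m/s

Rearranging Darcy-Weisbach: V = √(2·ΔP·D/(f·L·ρ)). With ε/D = 0.0012/0.02613 = 0.0459, iterate starting from f = 0.02:
  f = 0.02 → V = √(2·3.528e+05·0.02613/(0.02·3.386·1809)) = 12.27 m/s; Re = ρVD/μ = 1.468e+05; f → 0.06913
  f = 0.06913 → V = 6.599 m/s; Re = 7.897e+04; f → 0.06937
Converged (Δf/f < 1%). With the final f = 0.06937: V = √(2·3.528e+05·0.02613/(0.06937·3.386·1809)) = 6.587 m/s.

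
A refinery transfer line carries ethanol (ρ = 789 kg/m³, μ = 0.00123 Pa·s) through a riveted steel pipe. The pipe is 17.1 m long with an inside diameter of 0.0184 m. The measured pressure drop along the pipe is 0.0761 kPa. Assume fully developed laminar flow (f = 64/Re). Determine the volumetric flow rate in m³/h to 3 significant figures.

Q ≈ 0.0366 m³/h

For laminar flow, f = 64/Re with Re = ρVD/μ, so Darcy-Weisbach reduces to ΔP = 32μLV/D². Solving for V: V = ΔP·D²/(32μL) = 76.1·(0.0184)²/(32·0.00123·17.1) = 0.03828 m/s.
Check: Re = ρVD/μ = 789·0.03828·0.0184/0.00123 = 451.8 < 2300, so the laminar assumption holds.
Q = V·A = 0.03828·(π/4·0.0184²) = 1.018e-05 m³/s = 0.0366 m³/h.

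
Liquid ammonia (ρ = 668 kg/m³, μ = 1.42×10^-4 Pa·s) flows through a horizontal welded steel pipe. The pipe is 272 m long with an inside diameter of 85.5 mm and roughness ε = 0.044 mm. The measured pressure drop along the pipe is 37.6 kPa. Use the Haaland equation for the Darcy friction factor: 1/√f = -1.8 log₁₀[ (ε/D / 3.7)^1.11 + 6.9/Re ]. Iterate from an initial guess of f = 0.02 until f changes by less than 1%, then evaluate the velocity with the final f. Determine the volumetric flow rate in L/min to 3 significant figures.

Q ≈ 489 L/min

Rearranging Darcy-Weisbach: V = √(2·ΔP·D/(f·L·ρ)). With ε/D = 4.4e-05/0.0855 = 0.000515, iterate starting from f = 0.02:
  f = 0.02 → V = √(2·3.76e+04·0.0855/(0.02·272·668)) = 1.33 m/s; Re = ρVD/μ = 5.35e+05; f → 0.01762
  f = 0.01762 → V = 1.417 m/s; Re = 5.7e+05; f → 0.01757
Converged (Δf/f < 1%). With the final f = 0.01757: V = √(2·3.76e+04·0.0855/(0.01757·272·668)) = 1.419 m/s.
Q = V·A = 1.419·(π/4·0.0855²) = 0.008147 m³/s = 489 L/min.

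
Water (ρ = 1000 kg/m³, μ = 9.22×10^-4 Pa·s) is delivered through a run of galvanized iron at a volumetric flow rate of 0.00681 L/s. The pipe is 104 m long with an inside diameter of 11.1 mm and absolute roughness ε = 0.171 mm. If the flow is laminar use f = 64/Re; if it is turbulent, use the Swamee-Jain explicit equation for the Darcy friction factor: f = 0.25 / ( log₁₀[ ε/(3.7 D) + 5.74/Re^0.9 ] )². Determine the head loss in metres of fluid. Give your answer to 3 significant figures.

h_f ≈ 0.179 m

Q = 0.00681 L/s = 0.00681/1000 = 6.81e-06 m³/s.
Cross-sectional area A = πD²/4 = π(0.0111)²/4 = 9.677e-05 m²; mean velocity V = Q/A = 6.81e-06/9.677e-05 = 0.07037 m/s.
Reynolds number Re = ρVD/μ = 1000 · 0.07037 · 0.0111 / 0.000922 = 847.2.
Re < 2300 → laminar flow, so f = 64/Re = 64/847.2 = 0.07554 (the turbulent correlation is not needed).
Darcy-Weisbach: ΔP = f(L/D)(ρV²/2) = 0.07554·(104/0.0111)·(1000·0.07037²/2) = 0.07554·9369·2.476 = 1753 Pa.
Head loss h_f = ΔP/(ρg) = 1753/(1000·9.81) = 0.179 m.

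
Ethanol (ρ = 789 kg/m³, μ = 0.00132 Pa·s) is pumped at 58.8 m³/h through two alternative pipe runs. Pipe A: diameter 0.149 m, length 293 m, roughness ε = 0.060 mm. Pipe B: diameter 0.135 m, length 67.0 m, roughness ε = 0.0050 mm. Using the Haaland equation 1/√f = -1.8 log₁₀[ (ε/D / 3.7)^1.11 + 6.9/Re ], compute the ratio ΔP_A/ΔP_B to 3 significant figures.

Pipe A: V = Q/A = 0.01633/0.01744 = 0.9367 m/s; Re = 8.343e+04; ε/D = 0.000403; Haaland → f = 0.02017; ΔP_A = f(L/D)(ρV²/2) = 1.373e+04 Pa.
Pipe B: V = Q/A = 0.01633/0.01431 = 1.141 m/s; Re = 9.208e+04; ε/D = 3.7e-05; Haaland → f = 0.01828; ΔP_B = f(L/D)(ρV²/2) = 4660 Pa.
ΔP_A/ΔP_B = 1.373e+04/4660 = 2.95.

ΔP_A/ΔP_B ≈ 2.95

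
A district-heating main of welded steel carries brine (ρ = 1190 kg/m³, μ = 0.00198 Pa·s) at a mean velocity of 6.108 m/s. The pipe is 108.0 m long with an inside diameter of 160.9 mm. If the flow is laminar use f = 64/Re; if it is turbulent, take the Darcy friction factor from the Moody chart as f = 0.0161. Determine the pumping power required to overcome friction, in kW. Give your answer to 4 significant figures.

P ≈ 29.79 kW

Reynolds number Re = ρVD/μ = 1190 · 6.108 · 0.1609 / 0.00198 = 5.907e+05.
Re > 4000 → turbulent; use the Moody-chart value f = 0.0161.
Darcy-Weisbach: ΔP = f(L/D)(ρV²/2) = 0.0161·(108/0.1609)·(1190·6.108²/2) = 0.0161·671.2·2.22e+04 = 2.399e+05 Pa.
Q = V·A = 6.108·0.02033 = 0.1242 m³/s.
Pumping power P = QΔP = 0.1242·2.399e+05 = 29793 W = 29.79 kW.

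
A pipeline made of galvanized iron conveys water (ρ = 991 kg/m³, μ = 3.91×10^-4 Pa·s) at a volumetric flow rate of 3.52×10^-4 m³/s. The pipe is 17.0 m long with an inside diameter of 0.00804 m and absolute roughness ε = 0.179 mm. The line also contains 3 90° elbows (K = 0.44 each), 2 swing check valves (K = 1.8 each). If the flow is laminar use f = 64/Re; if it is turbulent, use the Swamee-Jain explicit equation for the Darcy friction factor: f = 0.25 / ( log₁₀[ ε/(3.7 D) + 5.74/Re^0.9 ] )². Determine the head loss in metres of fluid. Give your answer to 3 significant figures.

Cross-sectional area A = πD²/4 = π(0.00804)²/4 = 5.077e-05 m²; mean velocity V = Q/A = 0.000352/5.077e-05 = 6.933 m/s.
Reynolds number Re = ρVD/μ = 991 · 6.933 · 0.00804 / 0.000391 = 1.413e+05.
Re > 4000 → turbulent. Relative roughness ε/D = 0.000179/0.00804 = 0.0223. Swamee-Jain: f = 0.25/(log₁₀[0.0223/3.7 + 5.74/1.413e+05^0.9])² = 0.25/(log₁₀[0.00602 + 0.000133])² = 0.25/(-2.211)² = 0.05114.
Total minor-loss coefficient ΣK = 3·0.44 + 2·1.8 = 4.92.
ΔP = [f·L/D + ΣK]·(ρV²/2) = [0.05114·17/0.00804 + 4.92]·(991·6.933²/2) = [108.1 + 4.92]·2.382e+04 = 2.693e+06 Pa.
Head loss h_f = ΔP/(ρg) = 2.693e+06/(991·9.81) = 277 m.

h_f ≈ 277 m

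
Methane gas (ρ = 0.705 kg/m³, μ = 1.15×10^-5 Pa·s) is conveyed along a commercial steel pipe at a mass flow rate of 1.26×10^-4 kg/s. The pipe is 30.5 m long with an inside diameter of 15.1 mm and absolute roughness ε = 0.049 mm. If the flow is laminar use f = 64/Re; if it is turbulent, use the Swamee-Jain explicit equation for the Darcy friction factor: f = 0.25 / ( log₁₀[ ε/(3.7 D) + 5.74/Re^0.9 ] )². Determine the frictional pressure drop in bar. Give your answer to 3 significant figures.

ΔP ≈ 4.91×10^-4 bar

A = πD²/4 = π(0.0151)²/4 = 0.0001791 m²; mean velocity V = ṁ/(ρA) = 0.000126/(0.705 · 0.0001791) = 0.998 m/s.
Reynolds number Re = ρVD/μ = 0.705 · 0.998 · 0.0151 / 1.15e-05 = 923.9.
Re < 2300 → laminar flow, so f = 64/Re = 64/923.9 = 0.06927 (the turbulent correlation is not needed).
Darcy-Weisbach: ΔP = f(L/D)(ρV²/2) = 0.06927·(30.5/0.0151)·(0.705·0.998²/2) = 0.06927·2020·0.3511 = 49.13 Pa.
ΔP = 49.13 Pa = 4.91×10^-4 bar.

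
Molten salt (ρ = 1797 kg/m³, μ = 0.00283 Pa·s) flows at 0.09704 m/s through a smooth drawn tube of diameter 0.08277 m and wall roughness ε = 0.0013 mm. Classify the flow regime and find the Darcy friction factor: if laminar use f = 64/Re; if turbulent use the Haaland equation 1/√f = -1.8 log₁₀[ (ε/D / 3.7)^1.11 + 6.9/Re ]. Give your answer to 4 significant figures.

f ≈ 0.03751

Re = ρVD/μ = 1797·0.09704·0.08277/0.00283 = 5100.
Re > 4000 → turbulent. ε/D = 1.3e-06/0.08277 = 1.57e-05; Haaland: 1/√f = -1.8 log₁₀[1.09e-06 + 0.00135] = 5.163, so f = 0.03751.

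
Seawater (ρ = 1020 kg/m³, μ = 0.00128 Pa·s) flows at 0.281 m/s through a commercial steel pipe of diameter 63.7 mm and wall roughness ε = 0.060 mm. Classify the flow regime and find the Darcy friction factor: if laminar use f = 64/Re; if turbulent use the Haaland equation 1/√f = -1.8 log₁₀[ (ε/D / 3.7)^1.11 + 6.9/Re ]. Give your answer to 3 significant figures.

Re = ρVD/μ = 1020·0.281·0.0637/0.00128 = 1.426e+04.
Re > 4000 → turbulent. ε/D = 6e-05/0.0637 = 0.000942; Haaland: 1/√f = -1.8 log₁₀[0.000102 + 0.000484] = 5.818, so f = 0.02955.

f ≈ 0.0295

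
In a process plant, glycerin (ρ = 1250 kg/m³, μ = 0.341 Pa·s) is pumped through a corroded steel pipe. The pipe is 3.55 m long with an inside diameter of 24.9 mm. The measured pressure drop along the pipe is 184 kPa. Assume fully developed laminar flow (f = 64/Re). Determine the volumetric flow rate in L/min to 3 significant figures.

For laminar flow, f = 64/Re with Re = ρVD/μ, so Darcy-Weisbach reduces to ΔP = 32μLV/D². Solving for V: V = ΔP·D²/(32μL) = 1.84e+05·(0.0249)²/(32·0.341·3.55) = 2.945 m/s.
Check: Re = ρVD/μ = 1250·2.945·0.0249/0.341 = 268.8 < 2300, so the laminar assumption holds.
Q = V·A = 2.945·(π/4·0.0249²) = 0.001434 m³/s = 86.0 L/min.

Q ≈ 86.0 L/min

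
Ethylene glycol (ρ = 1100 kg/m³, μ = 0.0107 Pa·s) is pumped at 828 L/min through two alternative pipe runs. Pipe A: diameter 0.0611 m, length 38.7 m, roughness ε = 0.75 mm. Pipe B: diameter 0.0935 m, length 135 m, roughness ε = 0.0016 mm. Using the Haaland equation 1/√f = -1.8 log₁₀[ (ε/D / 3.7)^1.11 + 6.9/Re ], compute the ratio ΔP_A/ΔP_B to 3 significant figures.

Pipe A: V = Q/A = 0.0138/0.002932 = 4.707 m/s; Re = 2.956e+04; ε/D = 0.0123; Haaland → f = 0.0424; ΔP_A = f(L/D)(ρV²/2) = 3.272e+05 Pa.
Pipe B: V = Q/A = 0.0138/0.006866 = 2.01 m/s; Re = 1.932e+04; ε/D = 1.71e-05; Haaland → f = 0.026; ΔP_B = f(L/D)(ρV²/2) = 8.339e+04 Pa.
ΔP_A/ΔP_B = 3.272e+05/8.339e+04 = 3.92.

ΔP_A/ΔP_B ≈ 3.92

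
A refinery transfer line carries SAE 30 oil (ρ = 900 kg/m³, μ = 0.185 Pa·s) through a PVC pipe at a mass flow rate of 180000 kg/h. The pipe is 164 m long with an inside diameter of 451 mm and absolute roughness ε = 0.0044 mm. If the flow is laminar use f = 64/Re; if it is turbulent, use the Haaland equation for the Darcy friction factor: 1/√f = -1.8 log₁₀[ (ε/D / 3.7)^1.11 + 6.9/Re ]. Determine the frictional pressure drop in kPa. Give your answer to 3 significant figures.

ΔP ≈ 1.66 kPa

ṁ = 180000 kg/h = 180000/3600 = 50 kg/s.
A = πD²/4 = π(0.451)²/4 = 0.1598 m²; mean velocity V = ṁ/(ρA) = 50/(900 · 0.1598) = 0.3478 m/s.
Reynolds number Re = ρVD/μ = 900 · 0.3478 · 0.451 / 0.185 = 763.
Re < 2300 → laminar flow, so f = 64/Re = 64/763 = 0.08388 (the turbulent correlation is not needed).
Darcy-Weisbach: ΔP = f(L/D)(ρV²/2) = 0.08388·(164/0.451)·(900·0.3478²/2) = 0.08388·363.6·54.42 = 1660 Pa.
ΔP = 1660 Pa = 1.66 kPa.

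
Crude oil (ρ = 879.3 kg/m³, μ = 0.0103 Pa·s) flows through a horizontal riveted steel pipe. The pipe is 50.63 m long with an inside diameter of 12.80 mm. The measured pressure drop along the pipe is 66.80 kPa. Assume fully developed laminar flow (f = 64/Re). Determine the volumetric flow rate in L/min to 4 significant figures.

Q ≈ 5.064 L/min

For laminar flow, f = 64/Re with Re = ρVD/μ, so Darcy-Weisbach reduces to ΔP = 32μLV/D². Solving for V: V = ΔP·D²/(32μL) = 6.68e+04·(0.0128)²/(32·0.0103·50.63) = 0.6558 m/s.
Check: Re = ρVD/μ = 879.3·0.6558·0.0128/0.0103 = 716.7 < 2300, so the laminar assumption holds.
Q = V·A = 0.6558·(π/4·0.0128²) = 8.439e-05 m³/s = 5.064 L/min.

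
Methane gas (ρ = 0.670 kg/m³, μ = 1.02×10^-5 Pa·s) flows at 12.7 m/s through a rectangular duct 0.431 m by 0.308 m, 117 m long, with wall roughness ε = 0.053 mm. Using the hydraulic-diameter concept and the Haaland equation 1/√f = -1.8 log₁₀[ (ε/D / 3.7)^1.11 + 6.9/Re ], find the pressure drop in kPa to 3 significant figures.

ΔP ≈ 0.275 kPa

Hydraulic diameter D_h = 4A/P = 4·(0.431·0.308)/(2·(0.431+0.308)) = 0.531/1.478 = 0.3593 m.
Re = ρVD_h/μ = 0.67·12.7·0.3593/1.02e-05 = 2.997e+05.
ε/D_h = 5.3e-05/0.3593 = 0.000148; Haaland gives 1/√f = -1.8 log₁₀[1.31e-05+2.3e-05] = 7.996, so f = 0.01564.
ΔP = f(L/D_h)(ρV²/2) = 0.01564·117/0.3593·54.03 = 275.2 Pa.
ΔP = 0.275 kPa.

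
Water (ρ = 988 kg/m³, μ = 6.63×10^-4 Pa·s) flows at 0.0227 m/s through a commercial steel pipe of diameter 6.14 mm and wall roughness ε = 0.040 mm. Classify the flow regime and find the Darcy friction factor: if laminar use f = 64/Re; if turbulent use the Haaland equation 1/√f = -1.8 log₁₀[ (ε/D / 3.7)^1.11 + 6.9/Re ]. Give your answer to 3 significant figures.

Re = ρVD/μ = 988·0.0227·0.00614/0.000663 = 207.7.
Re < 2300 → laminar, so f = 64/Re = 0.3081 (roughness is irrelevant in laminar flow).

f ≈ 0.308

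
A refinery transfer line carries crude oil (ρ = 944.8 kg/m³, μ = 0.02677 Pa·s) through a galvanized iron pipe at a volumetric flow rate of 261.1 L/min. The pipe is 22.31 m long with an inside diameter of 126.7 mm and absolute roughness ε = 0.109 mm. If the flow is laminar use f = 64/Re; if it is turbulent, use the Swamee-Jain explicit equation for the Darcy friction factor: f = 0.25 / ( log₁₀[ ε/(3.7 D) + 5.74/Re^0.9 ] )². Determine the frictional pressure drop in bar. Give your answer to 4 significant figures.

Q = 261.1 L/min = 261.1/60000 = 0.004352 m³/s.
Cross-sectional area A = πD²/4 = π(0.1267)²/4 = 0.01261 m²; mean velocity V = Q/A = 0.004352/0.01261 = 0.3452 m/s.
Reynolds number Re = ρVD/μ = 944.8 · 0.3452 · 0.1267 / 0.0268 = 1543.
Re < 2300 → laminar flow, so f = 64/Re = 64/1543 = 0.04147 (the turbulent correlation is not needed).
Darcy-Weisbach: ΔP = f(L/D)(ρV²/2) = 0.04147·(22.31/0.1267)·(944.8·0.3452²/2) = 0.04147·176.1·56.28 = 410.9 Pa.
ΔP = 410.9 Pa = 0.004109 bar.

ΔP ≈ 0.004109 bar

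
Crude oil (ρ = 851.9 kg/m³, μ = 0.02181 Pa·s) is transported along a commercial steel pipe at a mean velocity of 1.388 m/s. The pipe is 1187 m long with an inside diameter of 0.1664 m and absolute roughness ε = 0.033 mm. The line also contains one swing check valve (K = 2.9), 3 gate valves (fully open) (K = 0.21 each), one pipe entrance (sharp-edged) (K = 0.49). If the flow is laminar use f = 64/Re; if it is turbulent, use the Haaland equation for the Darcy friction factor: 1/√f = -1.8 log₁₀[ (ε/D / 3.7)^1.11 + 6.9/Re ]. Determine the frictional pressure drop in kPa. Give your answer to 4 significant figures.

Reynolds number Re = ρVD/μ = 851.9 · 1.388 · 0.1664 / 0.0218 = 9021.
Re > 4000 → turbulent. Relative roughness ε/D = 3.3e-05/0.1664 = 0.000198. Haaland: 1/√f = -1.8 log₁₀[(0.000198/3.7)^1.11 + 6.9/9021] = -1.8 log₁₀[1.82e-05 + 0.000765] = 5.591, so f = 0.03199.
Total minor-loss coefficient ΣK = 1·2.9 + 3·0.21 + 1·0.49 = 4.02.
ΔP = [f·L/D + ΣK]·(ρV²/2) = [0.03199·1187/0.1664 + 4.02]·(851.9·1.388²/2) = [228.2 + 4.02]·820.6 = 1.905e+05 Pa.
ΔP = 1.905e+05 Pa = 190.5 kPa.

ΔP ≈ 190.5 kPa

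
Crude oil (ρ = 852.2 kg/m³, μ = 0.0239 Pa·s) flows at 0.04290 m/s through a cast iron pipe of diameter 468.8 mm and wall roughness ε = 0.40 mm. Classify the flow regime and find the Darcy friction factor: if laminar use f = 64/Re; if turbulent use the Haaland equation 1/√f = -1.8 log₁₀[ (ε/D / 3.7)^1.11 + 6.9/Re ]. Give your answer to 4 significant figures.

f ≈ 0.08925

Re = ρVD/μ = 852.2·0.0429·0.4688/0.0239 = 717.1.
Re < 2300 → laminar, so f = 64/Re = 0.08925 (roughness is irrelevant in laminar flow).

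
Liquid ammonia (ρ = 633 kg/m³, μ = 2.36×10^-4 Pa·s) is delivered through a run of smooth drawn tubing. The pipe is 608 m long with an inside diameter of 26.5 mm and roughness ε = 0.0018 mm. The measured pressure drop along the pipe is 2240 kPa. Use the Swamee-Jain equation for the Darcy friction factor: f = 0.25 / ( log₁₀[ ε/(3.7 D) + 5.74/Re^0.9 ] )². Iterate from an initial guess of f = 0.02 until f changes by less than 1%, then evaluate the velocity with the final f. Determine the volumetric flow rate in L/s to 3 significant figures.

Q ≈ 2.50 L/s

Rearranging Darcy-Weisbach: V = √(2·ΔP·D/(f·L·ρ)). With ε/D = 1.8e-06/0.0265 = 6.79e-05, iterate starting from f = 0.02:
  f = 0.02 → V = √(2·2.24e+06·0.0265/(0.02·608·633)) = 3.927 m/s; Re = ρVD/μ = 2.791e+05; f → 0.01529
  f = 0.01529 → V = 4.492 m/s; Re = 3.193e+05; f → 0.01498
  f = 0.01498 → V = 4.538 m/s; Re = 3.225e+05; f → 0.01496
Converged (Δf/f < 1%). With the final f = 0.01496: V = √(2·2.24e+06·0.0265/(0.01496·608·633)) = 4.541 m/s.
Q = V·A = 4.541·(π/4·0.0265²) = 0.002505 m³/s = 2.50 L/s.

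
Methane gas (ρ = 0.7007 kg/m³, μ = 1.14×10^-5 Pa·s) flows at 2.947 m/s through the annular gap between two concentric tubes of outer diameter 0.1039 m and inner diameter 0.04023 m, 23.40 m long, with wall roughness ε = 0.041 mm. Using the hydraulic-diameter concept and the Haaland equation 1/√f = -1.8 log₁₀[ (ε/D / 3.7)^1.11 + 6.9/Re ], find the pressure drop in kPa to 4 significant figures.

Hydraulic diameter D_h = 4A/P = D_o - D_i = 0.1039 - 0.04023 = 0.06367 m.
Re = ρVD_h/μ = 0.7007·2.947·0.06367/1.14e-05 = 1.153e+04.
ε/D_h = 4.1e-05/0.06367 = 0.000644; Haaland gives 1/√f = -1.8 log₁₀[6.72e-05+0.000598] = 5.718, so f = 0.03058.
ΔP = f(L/D_h)(ρV²/2) = 0.03058·23.4/0.06367·3.043 = 34.2 Pa.
ΔP = 0.03420 kPa.

ΔP ≈ 0.03420 kPa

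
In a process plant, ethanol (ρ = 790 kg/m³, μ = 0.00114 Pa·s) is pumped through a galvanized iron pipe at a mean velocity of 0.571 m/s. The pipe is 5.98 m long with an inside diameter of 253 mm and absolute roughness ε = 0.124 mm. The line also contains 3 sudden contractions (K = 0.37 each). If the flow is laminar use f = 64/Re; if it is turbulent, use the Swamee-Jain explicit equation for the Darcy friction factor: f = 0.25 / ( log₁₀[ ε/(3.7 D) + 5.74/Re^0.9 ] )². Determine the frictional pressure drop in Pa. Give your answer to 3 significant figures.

Reynolds number Re = ρVD/μ = 790 · 0.571 · 0.253 / 0.00114 = 1.001e+05.
Re > 4000 → turbulent. Relative roughness ε/D = 0.000124/0.253 = 0.00049. Swamee-Jain: f = 0.25/(log₁₀[0.00049/3.7 + 5.74/1.001e+05^0.9])² = 0.25/(log₁₀[0.000132 + 0.000181])² = 0.25/(-3.503)² = 0.02037.
Total minor-loss coefficient ΣK = 3·0.37 = 1.11.
ΔP = [f·L/D + ΣK]·(ρV²/2) = [0.02037·5.98/0.253 + 1.11]·(790·0.571²/2) = [0.4815 + 1.11]·128.8 = 205 Pa.

ΔP ≈ 205 Pa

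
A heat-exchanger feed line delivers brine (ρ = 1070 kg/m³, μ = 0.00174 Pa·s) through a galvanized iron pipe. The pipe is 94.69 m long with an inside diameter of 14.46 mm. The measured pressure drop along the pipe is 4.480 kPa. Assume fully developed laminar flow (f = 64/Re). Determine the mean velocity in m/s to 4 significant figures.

For laminar flow, f = 64/Re with Re = ρVD/μ, so Darcy-Weisbach reduces to ΔP = 32μLV/D². Solving for V: V = ΔP·D²/(32μL) = 4480·(0.01446)²/(32·0.00174·94.69) = 0.1777 m/s.
Check: Re = ρVD/μ = 1070·0.1777·0.01446/0.00174 = 1580 < 2300, so the laminar assumption holds.

V ≈ 0.1777 m/s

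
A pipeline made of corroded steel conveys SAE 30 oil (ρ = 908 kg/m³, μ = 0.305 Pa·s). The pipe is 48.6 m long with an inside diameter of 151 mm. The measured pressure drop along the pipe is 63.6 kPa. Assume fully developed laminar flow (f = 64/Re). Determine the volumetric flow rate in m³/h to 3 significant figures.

For laminar flow, f = 64/Re with Re = ρVD/μ, so Darcy-Weisbach reduces to ΔP = 32μLV/D². Solving for V: V = ΔP·D²/(32μL) = 6.36e+04·(0.151)²/(32·0.305·48.6) = 3.057 m/s.
Check: Re = ρVD/μ = 908·3.057·0.151/0.305 = 1374 < 2300, so the laminar assumption holds.
Q = V·A = 3.057·(π/4·0.151²) = 0.05475 m³/s = 197 m³/h.

Q ≈ 197 m³/h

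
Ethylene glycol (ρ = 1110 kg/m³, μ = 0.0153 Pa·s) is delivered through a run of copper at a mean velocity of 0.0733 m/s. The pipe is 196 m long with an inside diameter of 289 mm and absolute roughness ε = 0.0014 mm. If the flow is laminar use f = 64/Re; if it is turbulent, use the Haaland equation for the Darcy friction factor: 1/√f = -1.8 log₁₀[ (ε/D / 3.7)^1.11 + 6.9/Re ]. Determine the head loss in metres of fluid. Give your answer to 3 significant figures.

Reynolds number Re = ρVD/μ = 1110 · 0.0733 · 0.289 / 0.0153 = 1537.
Re < 2300 → laminar flow, so f = 64/Re = 64/1537 = 0.04164 (the turbulent correlation is not needed).
Darcy-Weisbach: ΔP = f(L/D)(ρV²/2) = 0.04164·(196/0.289)·(1110·0.0733²/2) = 0.04164·678.2·2.982 = 84.22 Pa.
Head loss h_f = ΔP/(ρg) = 84.22/(1110·9.81) = 0.00773 m.

h_f ≈ 0.00773 m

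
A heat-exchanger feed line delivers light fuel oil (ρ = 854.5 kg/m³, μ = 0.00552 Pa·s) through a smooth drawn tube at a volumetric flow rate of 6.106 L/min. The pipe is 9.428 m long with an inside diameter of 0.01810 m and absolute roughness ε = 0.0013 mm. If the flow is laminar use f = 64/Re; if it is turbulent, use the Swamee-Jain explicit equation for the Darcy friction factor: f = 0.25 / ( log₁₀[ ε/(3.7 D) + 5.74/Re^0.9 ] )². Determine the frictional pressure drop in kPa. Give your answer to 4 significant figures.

Q = 6.106 L/min = 6.106/60000 = 0.0001018 m³/s.
Cross-sectional area A = πD²/4 = π(0.0181)²/4 = 0.0002573 m²; mean velocity V = Q/A = 0.0001018/0.0002573 = 0.3955 m/s.
Reynolds number Re = ρVD/μ = 854.5 · 0.3955 · 0.0181 / 0.00552 = 1108.
Re < 2300 → laminar flow, so f = 64/Re = 64/1108 = 0.05775 (the turbulent correlation is not needed).
Darcy-Weisbach: ΔP = f(L/D)(ρV²/2) = 0.05775·(9.428/0.0181)·(854.5·0.3955²/2) = 0.05775·520.9·66.83 = 2011 Pa.
ΔP = 2011 Pa = 2.011 kPa.

ΔP ≈ 2.011 kPa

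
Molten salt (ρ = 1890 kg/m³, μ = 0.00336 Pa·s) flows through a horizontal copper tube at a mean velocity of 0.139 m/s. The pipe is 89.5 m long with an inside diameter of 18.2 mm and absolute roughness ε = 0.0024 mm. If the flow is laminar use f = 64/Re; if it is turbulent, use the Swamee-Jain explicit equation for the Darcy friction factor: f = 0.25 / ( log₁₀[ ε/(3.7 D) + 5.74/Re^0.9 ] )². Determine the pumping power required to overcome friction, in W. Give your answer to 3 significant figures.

P ≈ 0.146 W

Reynolds number Re = ρVD/μ = 1890 · 0.139 · 0.0182 / 0.00336 = 1423.
Re < 2300 → laminar flow, so f = 64/Re = 64/1423 = 0.04498 (the turbulent correlation is not needed).
Darcy-Weisbach: ΔP = f(L/D)(ρV²/2) = 0.04498·(89.5/0.0182)·(1890·0.139²/2) = 0.04498·4918·18.26 = 4038 Pa.
Q = V·A = 0.139·0.0002602 = 3.616e-05 m³/s.
Pumping power P = QΔP = 3.616e-05·4038 = 0.1460 W = 0.146 W.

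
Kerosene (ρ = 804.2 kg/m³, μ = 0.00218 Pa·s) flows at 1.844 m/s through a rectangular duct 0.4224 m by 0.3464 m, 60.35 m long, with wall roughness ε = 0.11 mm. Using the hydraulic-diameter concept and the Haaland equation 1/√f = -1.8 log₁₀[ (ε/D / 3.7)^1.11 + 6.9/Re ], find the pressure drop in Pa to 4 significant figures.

Hydraulic diameter D_h = 4A/P = 4·(0.4224·0.3464)/(2·(0.4224+0.3464)) = 0.5853/1.538 = 0.3806 m.
Re = ρVD_h/μ = 804.2·1.844·0.3806/0.00218 = 2.589e+05.
ε/D_h = 0.00011/0.3806 = 0.000289; Haaland gives 1/√f = -1.8 log₁₀[2.76e-05+2.66e-05] = 7.678, so f = 0.01696.
ΔP = f(L/D_h)(ρV²/2) = 0.01696·60.35/0.3806·1367 = 3677 Pa.

ΔP ≈ 3677 Pa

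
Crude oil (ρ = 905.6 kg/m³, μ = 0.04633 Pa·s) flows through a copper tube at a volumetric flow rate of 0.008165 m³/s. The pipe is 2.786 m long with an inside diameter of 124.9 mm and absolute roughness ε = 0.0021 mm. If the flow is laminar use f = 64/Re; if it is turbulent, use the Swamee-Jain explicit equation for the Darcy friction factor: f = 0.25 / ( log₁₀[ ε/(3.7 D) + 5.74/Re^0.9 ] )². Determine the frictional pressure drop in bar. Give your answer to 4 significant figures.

ΔP ≈ 0.001764 bar

Cross-sectional area A = πD²/4 = π(0.1249)²/4 = 0.01225 m²; mean velocity V = Q/A = 0.008165/0.01225 = 0.6664 m/s.
Reynolds number Re = ρVD/μ = 905.6 · 0.6664 · 0.1249 / 0.0463 = 1627.
Re < 2300 → laminar flow, so f = 64/Re = 64/1627 = 0.03934 (the turbulent correlation is not needed).
Darcy-Weisbach: ΔP = f(L/D)(ρV²/2) = 0.03934·(2.786/0.1249)·(905.6·0.6664²/2) = 0.03934·22.31·201.1 = 176.4 Pa.
ΔP = 176.4 Pa = 0.001764 bar.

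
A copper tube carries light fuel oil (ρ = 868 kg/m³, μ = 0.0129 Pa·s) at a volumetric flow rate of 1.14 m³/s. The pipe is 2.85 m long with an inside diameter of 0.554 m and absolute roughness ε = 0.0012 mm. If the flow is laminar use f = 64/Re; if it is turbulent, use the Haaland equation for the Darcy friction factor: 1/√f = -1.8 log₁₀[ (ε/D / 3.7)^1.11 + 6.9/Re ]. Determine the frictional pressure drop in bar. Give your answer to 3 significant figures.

Cross-sectional area A = πD²/4 = π(0.554)²/4 = 0.2411 m²; mean velocity V = Q/A = 1.14/0.2411 = 4.729 m/s.
Reynolds number Re = ρVD/μ = 868 · 4.729 · 0.554 / 0.0129 = 1.763e+05.
Re > 4000 → turbulent. Relative roughness ε/D = 1.2e-06/0.554 = 2.17e-06. Haaland: 1/√f = -1.8 log₁₀[(2.17e-06/3.7)^1.11 + 6.9/1.763e+05] = -1.8 log₁₀[1.21e-07 + 3.91e-05] = 7.931, so f = 0.0159.
Darcy-Weisbach: ΔP = f(L/D)(ρV²/2) = 0.0159·(2.85/0.554)·(868·4.729²/2) = 0.0159·5.144·9707 = 793.9 Pa.
ΔP = 793.9 Pa = 0.00794 bar.

ΔP ≈ 0.00794 bar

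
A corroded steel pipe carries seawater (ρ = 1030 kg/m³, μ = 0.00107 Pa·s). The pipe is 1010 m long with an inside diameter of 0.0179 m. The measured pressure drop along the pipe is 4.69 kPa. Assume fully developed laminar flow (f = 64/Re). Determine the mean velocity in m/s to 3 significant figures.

V ≈ 0.0435 m/s

For laminar flow, f = 64/Re with Re = ρVD/μ, so Darcy-Weisbach reduces to ΔP = 32μLV/D². Solving for V: V = ΔP·D²/(32μL) = 4690·(0.0179)²/(32·0.00107·1010) = 0.04345 m/s.
Check: Re = ρVD/μ = 1030·0.04345·0.0179/0.00107 = 748.7 < 2300, so the laminar assumption holds.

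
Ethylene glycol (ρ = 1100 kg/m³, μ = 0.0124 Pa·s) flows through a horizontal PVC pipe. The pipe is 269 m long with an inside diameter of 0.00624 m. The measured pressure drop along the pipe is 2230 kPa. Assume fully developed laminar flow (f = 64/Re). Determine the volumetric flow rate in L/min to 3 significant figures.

Q ≈ 1.49 L/min

For laminar flow, f = 64/Re with Re = ρVD/μ, so Darcy-Weisbach reduces to ΔP = 32μLV/D². Solving for V: V = ΔP·D²/(32μL) = 2.23e+06·(0.00624)²/(32·0.0124·269) = 0.8135 m/s.
Check: Re = ρVD/μ = 1100·0.8135·0.00624/0.0124 = 450.3 < 2300, so the laminar assumption holds.
Q = V·A = 0.8135·(π/4·0.00624²) = 2.488e-05 m³/s = 1.49 L/min.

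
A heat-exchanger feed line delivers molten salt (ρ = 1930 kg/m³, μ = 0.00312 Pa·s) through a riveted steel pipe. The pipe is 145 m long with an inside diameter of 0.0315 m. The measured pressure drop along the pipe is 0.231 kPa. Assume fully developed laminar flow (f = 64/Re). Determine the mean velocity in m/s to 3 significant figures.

For laminar flow, f = 64/Re with Re = ρVD/μ, so Darcy-Weisbach reduces to ΔP = 32μLV/D². Solving for V: V = ΔP·D²/(32μL) = 231·(0.0315)²/(32·0.00312·145) = 0.01583 m/s.
Check: Re = ρVD/μ = 1930·0.01583·0.0315/0.00312 = 308.5 < 2300, so the laminar assumption holds.

V ≈ 0.0158 m/s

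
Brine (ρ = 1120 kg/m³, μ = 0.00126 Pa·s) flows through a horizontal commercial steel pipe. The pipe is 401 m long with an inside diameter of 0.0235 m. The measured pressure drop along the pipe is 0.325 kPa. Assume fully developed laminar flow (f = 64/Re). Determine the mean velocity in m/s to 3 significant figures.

V ≈ 0.0111 m/s

For laminar flow, f = 64/Re with Re = ρVD/μ, so Darcy-Weisbach reduces to ΔP = 32μLV/D². Solving for V: V = ΔP·D²/(32μL) = 325·(0.0235)²/(32·0.00126·401) = 0.0111 m/s.
Check: Re = ρVD/μ = 1120·0.0111·0.0235/0.00126 = 231.9 < 2300, so the laminar assumption holds.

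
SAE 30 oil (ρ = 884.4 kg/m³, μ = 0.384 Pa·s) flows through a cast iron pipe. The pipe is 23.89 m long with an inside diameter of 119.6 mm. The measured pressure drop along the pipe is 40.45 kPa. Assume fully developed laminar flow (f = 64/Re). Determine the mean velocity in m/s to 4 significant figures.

V ≈ 1.971 m/s

For laminar flow, f = 64/Re with Re = ρVD/μ, so Darcy-Weisbach reduces to ΔP = 32μLV/D². Solving for V: V = ΔP·D²/(32μL) = 4.045e+04·(0.1196)²/(32·0.384·23.89) = 1.971 m/s.
Check: Re = ρVD/μ = 884.4·1.971·0.1196/0.384 = 542.9 < 2300, so the laminar assumption holds.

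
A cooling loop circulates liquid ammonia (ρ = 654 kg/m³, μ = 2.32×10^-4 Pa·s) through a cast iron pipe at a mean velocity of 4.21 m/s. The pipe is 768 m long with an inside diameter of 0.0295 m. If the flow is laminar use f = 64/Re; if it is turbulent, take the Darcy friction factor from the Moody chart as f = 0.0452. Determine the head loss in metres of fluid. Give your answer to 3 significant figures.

h_f ≈ 1060 m

Reynolds number Re = ρVD/μ = 654 · 4.21 · 0.0295 / 0.000232 = 3.501e+05.
Re > 4000 → turbulent; use the Moody-chart value f = 0.0452.
Darcy-Weisbach: ΔP = f(L/D)(ρV²/2) = 0.0452·(768/0.0295)·(654·4.21²/2) = 0.0452·2.603e+04·5796 = 6.82e+06 Pa.
Head loss h_f = ΔP/(ρg) = 6.82e+06/(654·9.81) = 1060 m.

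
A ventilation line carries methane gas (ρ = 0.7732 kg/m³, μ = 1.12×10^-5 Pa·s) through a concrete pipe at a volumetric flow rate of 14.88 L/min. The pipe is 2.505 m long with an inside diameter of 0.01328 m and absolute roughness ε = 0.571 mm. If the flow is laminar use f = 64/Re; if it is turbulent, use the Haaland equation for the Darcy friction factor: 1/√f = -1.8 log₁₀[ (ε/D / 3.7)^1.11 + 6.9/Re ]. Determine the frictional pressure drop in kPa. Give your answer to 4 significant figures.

ΔP ≈ 0.009115 kPa

Q = 14.88 L/min = 14.88/60000 = 0.000248 m³/s.
Cross-sectional area A = πD²/4 = π(0.01328)²/4 = 0.0001385 m²; mean velocity V = Q/A = 0.000248/0.0001385 = 1.79 m/s.
Reynolds number Re = ρVD/μ = 0.7732 · 1.79 · 0.01328 / 1.12e-05 = 1641.
Re < 2300 → laminar flow, so f = 64/Re = 64/1641 = 0.03899 (the turbulent correlation is not needed).
Darcy-Weisbach: ΔP = f(L/D)(ρV²/2) = 0.03899·(2.505/0.01328)·(0.7732·1.79²/2) = 0.03899·188.6·1.239 = 9.115 Pa.
ΔP = 9.115 Pa = 0.009115 kPa.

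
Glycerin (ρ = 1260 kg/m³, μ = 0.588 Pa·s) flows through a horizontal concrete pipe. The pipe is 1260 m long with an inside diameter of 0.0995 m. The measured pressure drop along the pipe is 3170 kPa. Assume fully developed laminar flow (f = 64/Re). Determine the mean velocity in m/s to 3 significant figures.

For laminar flow, f = 64/Re with Re = ρVD/μ, so Darcy-Weisbach reduces to ΔP = 32μLV/D². Solving for V: V = ΔP·D²/(32μL) = 3.17e+06·(0.0995)²/(32·0.588·1260) = 1.324 m/s.
Check: Re = ρVD/μ = 1260·1.324·0.0995/0.588 = 282.2 < 2300, so the laminar assumption holds.

V ≈ 1.32 m/s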